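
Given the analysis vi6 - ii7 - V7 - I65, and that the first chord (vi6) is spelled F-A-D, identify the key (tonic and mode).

vi6 is given as F-A-D — a minor triad with root D.
If D is scale degree 6 and the mode makes that degree carry a minor triad, the tonic is F and the mode is major.

F major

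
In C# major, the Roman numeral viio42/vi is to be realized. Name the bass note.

The applied chord viio42/vi is rooted on G##: G##-B#-D#-F#.
The figure 42 means third inversion — the seventh is in the bass.

F#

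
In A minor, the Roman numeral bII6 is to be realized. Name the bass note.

bII in A minor has root Bb; the chord is Bb-D-F.
The figure 6 means first inversion — the third is in the bass.

D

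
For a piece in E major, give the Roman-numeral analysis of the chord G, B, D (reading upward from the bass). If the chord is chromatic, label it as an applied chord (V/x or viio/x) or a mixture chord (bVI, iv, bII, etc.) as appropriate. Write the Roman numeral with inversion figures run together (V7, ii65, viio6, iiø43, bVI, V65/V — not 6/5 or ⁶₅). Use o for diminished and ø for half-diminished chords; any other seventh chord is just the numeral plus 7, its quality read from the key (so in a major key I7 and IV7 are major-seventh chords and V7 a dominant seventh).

The pitches G-B-D form a major triad rooted on G.
G is the lowered third degree of E major (diatonic 3 would be G#). This is a major triad on the lowered third degree, borrowed from the parallel minor.

bIII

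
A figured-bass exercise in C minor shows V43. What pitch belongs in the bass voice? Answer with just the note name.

V in C minor has root G; the chord is G-B-D-F.
The figure 43 means second inversion — the fifth is in the bass.

D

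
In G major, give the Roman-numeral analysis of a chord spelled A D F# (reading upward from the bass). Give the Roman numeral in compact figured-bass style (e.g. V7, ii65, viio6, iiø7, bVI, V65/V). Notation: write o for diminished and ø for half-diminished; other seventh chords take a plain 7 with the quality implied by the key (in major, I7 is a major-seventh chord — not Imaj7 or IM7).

Stacked in thirds the chord is D-F#-A: a major triad on D.
D is scale degree 5 in G major, and a major triad on that degree is written V.
With A in the bass the chord is in second inversion, so the figured bass is 64.

V64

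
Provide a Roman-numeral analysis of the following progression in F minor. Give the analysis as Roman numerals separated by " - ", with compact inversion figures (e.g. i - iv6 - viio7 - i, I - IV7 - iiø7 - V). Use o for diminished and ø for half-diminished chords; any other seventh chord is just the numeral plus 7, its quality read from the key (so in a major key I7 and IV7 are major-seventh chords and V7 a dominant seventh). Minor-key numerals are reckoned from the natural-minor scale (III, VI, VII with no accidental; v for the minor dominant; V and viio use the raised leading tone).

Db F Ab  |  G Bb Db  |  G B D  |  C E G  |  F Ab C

VI - iio - V/V - V - i

Db-F-Ab: root Db is the submediant; major triad there is VI.
G-Bb-Db has root G, degree 2 in F minor, so iio.
G-B-D: chromatic; G is V of V, so V/V.
C-E-G has root C, degree 5 in F minor, so V.
F-Ab-C: root F is the tonic; minor triad there is i.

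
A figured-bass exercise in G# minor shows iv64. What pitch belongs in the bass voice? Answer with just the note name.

iv in G# minor has root C#; the chord is C#-E-G#.
The figure 64 means second inversion — the fifth is in the bass.

G#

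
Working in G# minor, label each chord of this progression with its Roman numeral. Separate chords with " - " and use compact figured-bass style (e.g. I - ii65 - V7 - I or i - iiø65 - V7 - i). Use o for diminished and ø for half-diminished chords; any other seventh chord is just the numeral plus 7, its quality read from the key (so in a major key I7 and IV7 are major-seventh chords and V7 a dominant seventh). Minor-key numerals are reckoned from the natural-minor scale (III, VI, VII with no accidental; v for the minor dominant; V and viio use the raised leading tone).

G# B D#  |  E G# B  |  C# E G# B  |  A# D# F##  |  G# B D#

G#-B-D#: root G# is the tonic; minor triad there is i.
E-G#-B: root E is the submediant; major triad there is VI.
C#-E-G#-B has root C#, degree 4 in G# minor, so iv7.
A#-D#-F##: major triad on D# = scale degree 5 → V64.
G#-B-D# has root G#, degree 1 in G# minor, so i.

i - VI - iv7 - V64 - i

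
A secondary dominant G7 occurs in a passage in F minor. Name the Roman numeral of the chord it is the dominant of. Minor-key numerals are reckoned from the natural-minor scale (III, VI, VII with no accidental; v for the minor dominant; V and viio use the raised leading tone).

V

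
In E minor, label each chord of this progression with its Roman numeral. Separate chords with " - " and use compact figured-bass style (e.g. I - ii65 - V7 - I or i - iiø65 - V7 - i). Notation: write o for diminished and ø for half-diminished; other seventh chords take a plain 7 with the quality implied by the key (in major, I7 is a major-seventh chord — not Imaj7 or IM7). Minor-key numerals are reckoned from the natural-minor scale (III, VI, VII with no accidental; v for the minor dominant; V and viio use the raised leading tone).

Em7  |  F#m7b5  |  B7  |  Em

i7 - iiø7 - V7 - i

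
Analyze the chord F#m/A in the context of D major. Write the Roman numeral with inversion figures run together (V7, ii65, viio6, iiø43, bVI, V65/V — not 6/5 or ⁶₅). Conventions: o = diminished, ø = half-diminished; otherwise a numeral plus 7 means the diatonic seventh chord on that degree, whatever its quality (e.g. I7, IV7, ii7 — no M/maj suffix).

Stacked in thirds the chord is F#-A-C#: a minor triad on F#.
F# is scale degree 3 in D major, and a minor triad on that degree is written iii.
With A in the bass the chord is in first inversion, so the figured bass is 6.

iii6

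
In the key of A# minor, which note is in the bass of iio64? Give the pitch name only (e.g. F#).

F#

iio in A# minor has root B#; the chord is B#-D#-F#.
The figure 64 means second inversion — the fifth is in the bass.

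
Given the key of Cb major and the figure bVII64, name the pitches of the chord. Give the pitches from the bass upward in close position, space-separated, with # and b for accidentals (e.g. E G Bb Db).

Scale degree 7 in Cb major is Bb; lowering it a half step gives Bbb. bVII64 is a major triad on the lowered seventh degree (the subtonic), borrowed from the parallel minor.
So the chord is Bbb-Db-Fb, a major triad.
With the 64 figure the chord is in second inversion; from the bass Fb upward in close position it reads Fb-Bbb-Db.

Fb Bbb Db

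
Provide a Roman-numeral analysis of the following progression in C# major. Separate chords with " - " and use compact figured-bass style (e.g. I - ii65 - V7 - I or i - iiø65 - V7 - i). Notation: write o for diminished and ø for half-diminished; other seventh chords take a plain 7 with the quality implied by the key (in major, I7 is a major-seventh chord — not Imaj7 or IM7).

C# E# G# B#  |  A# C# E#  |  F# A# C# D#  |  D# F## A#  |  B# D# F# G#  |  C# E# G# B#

C#-E#-G#-B#: root C# is the tonic; major seventh chord there is I7.
A#-C#-E#: root A# is the submediant; minor triad there is vi.
F#-A#-C#-D# has root D#, degree 2 in C# major, so ii65.
D#-F##-A# is the secondary dominant of V (major triad on D#): V/V.
B#-D#-F#-G#: root G# is the dominant; dominant seventh chord there is V65.
C#-E#-G#-B# has root C#, degree 1 in C# major, so I7.

I7 - vi - ii65 - V/V - V65 - I7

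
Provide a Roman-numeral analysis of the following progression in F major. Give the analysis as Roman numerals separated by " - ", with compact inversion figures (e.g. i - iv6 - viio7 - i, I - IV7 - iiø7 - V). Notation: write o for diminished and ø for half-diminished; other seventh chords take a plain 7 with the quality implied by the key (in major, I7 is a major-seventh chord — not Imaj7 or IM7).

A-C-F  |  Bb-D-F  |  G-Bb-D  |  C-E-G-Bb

A-C-F: major triad on F = scale degree 1 → I6.
Bb-D-F has root Bb, degree 4 in F major, so IV.
G-Bb-D: minor triad on G = scale degree 2 → ii.
C-E-G-Bb: dominant seventh chord on C = scale degree 5 → V7.

I6 - IV - ii - V7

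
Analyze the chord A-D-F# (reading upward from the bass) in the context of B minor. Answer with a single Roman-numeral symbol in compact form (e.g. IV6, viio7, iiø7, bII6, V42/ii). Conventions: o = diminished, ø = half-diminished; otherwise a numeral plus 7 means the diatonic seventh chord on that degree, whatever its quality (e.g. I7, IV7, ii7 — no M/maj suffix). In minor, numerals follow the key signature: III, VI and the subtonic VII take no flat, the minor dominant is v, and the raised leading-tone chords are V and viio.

III64

Stacked in thirds the chord is D-F#-A: a major triad on D.
D is scale degree 3 in B minor, and a major triad on that degree is written III.
With A in the bass the chord is in second inversion, so the figured bass is 64.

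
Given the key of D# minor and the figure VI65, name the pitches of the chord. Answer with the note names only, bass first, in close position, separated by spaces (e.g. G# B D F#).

D# F# A# B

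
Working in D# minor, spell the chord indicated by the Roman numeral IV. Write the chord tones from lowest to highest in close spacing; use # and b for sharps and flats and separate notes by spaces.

G# B# D#

IV is the major subdominant, borrowed from the parallel major. In D# minor that root is G#.
So the chord is G#-B#-D#, a major triad.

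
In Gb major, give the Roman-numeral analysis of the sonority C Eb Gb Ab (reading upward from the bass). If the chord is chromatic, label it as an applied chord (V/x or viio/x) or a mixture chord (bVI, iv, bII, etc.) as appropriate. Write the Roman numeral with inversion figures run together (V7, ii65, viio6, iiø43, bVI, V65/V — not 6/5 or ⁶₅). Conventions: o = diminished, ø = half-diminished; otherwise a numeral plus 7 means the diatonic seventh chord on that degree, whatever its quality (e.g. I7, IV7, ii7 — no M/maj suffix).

The pitches Ab-C-Eb-Gb form a dominant seventh chord rooted on Ab.
Ab is not a diatonic chord root with this quality in Gb major, but it lies a perfect fifth above Db (V), so the chord functions as an applied dominant of V.
With C in the bass the chord is in first inversion, so the figured bass is 65.

V65/V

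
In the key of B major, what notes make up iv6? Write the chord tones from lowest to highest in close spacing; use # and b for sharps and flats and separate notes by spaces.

G B E

iv6 is the minor subdominant, borrowed from the parallel minor. In B major that root is E.
So the chord is E-G-B, a minor triad.
The figured bass 6 indicates first inversion, placing the third (G) in the bass: G-B-E.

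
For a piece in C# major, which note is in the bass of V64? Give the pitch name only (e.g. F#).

D#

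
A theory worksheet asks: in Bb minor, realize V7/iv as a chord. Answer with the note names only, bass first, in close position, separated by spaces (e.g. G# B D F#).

Bb D F Ab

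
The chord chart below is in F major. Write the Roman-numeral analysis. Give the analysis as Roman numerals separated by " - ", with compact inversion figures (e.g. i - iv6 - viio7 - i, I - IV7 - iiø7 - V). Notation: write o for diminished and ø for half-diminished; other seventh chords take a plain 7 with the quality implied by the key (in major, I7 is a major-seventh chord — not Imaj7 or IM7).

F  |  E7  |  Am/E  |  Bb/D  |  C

F: major triad on F = scale degree 1 → I.
E7: a dominant seventh chord on E, the applied dominant of iii → V7/iii.
Am/E has root A, degree 3 in F major, so iii64.
Bb/D has root Bb, degree 4 in F major, so IV6.
C: major triad on C = scale degree 5 → V.

I - V7/iii - iii64 - IV6 - V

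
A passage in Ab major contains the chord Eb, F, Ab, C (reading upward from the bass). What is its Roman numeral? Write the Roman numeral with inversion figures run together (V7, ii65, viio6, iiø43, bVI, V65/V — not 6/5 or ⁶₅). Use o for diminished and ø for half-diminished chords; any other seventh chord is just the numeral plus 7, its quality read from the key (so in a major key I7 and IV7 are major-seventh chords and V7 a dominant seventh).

The pitches F-Ab-C-Eb form a minor seventh chord rooted on F.
F is scale degree 6 in Ab major, and a minor seventh chord on that degree is written vi7.
With Eb in the bass the chord is in third inversion, so the figured bass is 42.

vi42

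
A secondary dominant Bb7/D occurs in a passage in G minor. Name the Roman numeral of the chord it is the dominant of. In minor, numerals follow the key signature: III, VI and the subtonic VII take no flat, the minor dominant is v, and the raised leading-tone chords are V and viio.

The chord is a dominant seventh chord on Bb.
A dominant resolves down a perfect fifth: Bb → Eb. In G minor, Eb is scale degree 6, i.e. VI.

VI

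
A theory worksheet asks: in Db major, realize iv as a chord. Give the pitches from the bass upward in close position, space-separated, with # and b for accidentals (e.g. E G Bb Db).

Gb Bbb Db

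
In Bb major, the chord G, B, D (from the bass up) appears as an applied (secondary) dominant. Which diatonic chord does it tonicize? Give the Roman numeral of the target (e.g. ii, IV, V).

The chord is a major triad on G.
A dominant resolves down a perfect fifth: G → C. In Bb major, C is scale degree 2, i.e. ii.

ii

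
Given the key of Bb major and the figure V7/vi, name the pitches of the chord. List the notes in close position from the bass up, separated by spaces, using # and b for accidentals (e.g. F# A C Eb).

V7/vi is a secondary dominant — the dominant seventh of vi. vi in Bb major is G, so the applied chord's root is D, a perfect fifth above.
Building a dominant seventh chord on D gives D-F#-A-C.

D F# A C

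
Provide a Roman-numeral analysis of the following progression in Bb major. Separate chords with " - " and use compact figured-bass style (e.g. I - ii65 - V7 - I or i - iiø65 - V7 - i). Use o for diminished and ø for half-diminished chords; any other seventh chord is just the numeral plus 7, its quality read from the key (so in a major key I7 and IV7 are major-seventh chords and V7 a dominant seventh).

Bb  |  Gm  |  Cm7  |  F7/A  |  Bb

Bb: major triad on Bb = scale degree 1 → I.
Gm has root G, degree 6 in Bb major, so vi.
Cm7: root C is the supertonic; minor seventh chord there is ii7.
F7/A: dominant seventh chord on F = scale degree 5 → V65.
Bb: root Bb is the tonic; major triad there is I.

I - vi - ii7 - V65 - I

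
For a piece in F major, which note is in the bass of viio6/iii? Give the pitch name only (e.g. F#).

B

The applied chord viio6/iii is rooted on G#: G#-B-D.
The figure 6 means first inversion — the third is in the bass.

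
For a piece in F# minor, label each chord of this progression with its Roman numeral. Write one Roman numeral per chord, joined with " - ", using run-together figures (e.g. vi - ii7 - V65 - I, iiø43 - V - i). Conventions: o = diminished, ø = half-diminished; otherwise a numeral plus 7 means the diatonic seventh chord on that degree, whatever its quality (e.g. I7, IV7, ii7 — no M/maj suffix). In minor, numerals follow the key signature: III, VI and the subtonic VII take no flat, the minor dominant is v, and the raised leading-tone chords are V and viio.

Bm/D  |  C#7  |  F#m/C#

Bm/D has root B, degree 4 in F# minor, so iv6.
C#7: root C# is the dominant; dominant seventh chord there is V7.
F#m/C#: root F# is the tonic; minor triad there is i64.

iv6 - V7 - i64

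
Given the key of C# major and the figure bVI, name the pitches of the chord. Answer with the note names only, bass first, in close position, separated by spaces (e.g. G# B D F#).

Scale degree 6 in C# major is A#; lowering it a half step gives A. bVI is a major triad on the lowered sixth degree, borrowed from the parallel minor.
So the chord is A-C#-E.

A C# E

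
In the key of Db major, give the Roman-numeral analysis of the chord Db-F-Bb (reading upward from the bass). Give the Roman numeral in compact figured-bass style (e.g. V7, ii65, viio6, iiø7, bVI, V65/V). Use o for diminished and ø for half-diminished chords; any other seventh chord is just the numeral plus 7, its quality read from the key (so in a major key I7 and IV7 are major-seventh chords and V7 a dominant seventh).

The pitches Bb-Db-F form a minor triad rooted on Bb.
Bb is scale degree 6 in Db major, and a minor triad on that degree is written vi.
With Db in the bass the chord is in first inversion, so the figured bass is 6.

vi6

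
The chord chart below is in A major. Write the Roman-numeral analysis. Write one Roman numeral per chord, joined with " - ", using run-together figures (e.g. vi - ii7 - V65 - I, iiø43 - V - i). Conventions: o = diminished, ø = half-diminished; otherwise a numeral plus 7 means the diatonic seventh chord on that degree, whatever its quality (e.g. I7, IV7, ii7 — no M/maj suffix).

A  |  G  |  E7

I - bVII - V7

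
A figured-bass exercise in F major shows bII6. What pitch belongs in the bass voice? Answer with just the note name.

Bb

bII in F major has root Gb; the chord is Gb-Bb-Db.
The figure 6 means first inversion — the third is in the bass.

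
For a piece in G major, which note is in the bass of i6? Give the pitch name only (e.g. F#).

i in G major has root G; the chord is G-Bb-D.
The figure 6 means first inversion — the third is in the bass.

Bb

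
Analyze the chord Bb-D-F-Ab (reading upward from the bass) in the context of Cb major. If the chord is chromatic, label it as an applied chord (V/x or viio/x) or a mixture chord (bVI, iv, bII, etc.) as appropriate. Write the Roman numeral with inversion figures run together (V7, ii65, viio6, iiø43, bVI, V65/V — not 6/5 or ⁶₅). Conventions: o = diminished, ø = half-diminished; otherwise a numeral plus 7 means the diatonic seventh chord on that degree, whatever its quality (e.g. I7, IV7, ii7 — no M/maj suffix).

Stacked in thirds the chord is Bb-D-F-Ab: a dominant seventh chord on Bb.
Bb is not a diatonic chord root with this quality in Cb major, but it lies a perfect fifth above Eb (iii), so the chord functions as an applied dominant of iii.

V7/iii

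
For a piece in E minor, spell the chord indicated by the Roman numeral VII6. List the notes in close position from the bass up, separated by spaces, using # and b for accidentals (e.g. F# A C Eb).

F# A D

The numeral's case and figure indicate a major triad. In E minor its root, scale degree 7, is D.
That chord is spelled D-F#-A.
With the 6 figure the chord is in first inversion; from the bass F# upward in close position it reads F#-A-D.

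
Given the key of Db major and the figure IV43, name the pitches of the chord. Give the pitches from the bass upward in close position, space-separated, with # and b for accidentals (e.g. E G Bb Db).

In Db major, scale degree 4 is Gb, and the diatonic chord built there is a major seventh chord.
Stacking thirds from Gb gives Gb-Bb-Db-F.
The figured bass 43 indicates second inversion, placing the fifth (Db) in the bass: Db-F-Gb-Bb.

Db F Gb Bb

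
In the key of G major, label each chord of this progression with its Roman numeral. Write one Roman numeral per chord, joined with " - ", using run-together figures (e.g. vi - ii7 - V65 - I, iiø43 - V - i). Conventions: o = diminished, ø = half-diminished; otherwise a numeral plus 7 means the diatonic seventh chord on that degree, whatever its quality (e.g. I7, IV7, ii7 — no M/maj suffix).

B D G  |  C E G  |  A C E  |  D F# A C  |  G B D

B-D-G: major triad on G = scale degree 1 → I6.
C-E-G: root C is the subdominant; major triad there is IV.
A-C-E has root A, degree 2 in G major, so ii.
D-F#-A-C: root D is the dominant; dominant seventh chord there is V7.
G-B-D: root G is the tonic; major triad there is I.

I6 - IV - ii - V7 - I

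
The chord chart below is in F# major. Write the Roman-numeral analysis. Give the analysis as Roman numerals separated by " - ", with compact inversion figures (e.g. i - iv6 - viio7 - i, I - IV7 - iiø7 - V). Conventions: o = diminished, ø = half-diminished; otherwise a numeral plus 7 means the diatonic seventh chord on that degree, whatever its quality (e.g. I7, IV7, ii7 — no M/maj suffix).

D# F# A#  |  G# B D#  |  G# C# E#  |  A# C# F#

D#-F#-A#: root D# is the submediant; minor triad there is vi.
G#-B-D# has root G#, degree 2 in F# major, so ii.
G#-C#-E#: root C# is the dominant; major triad there is V64.
A#-C#-F#: root F# is the tonic; major triad there is I6.

vi - ii - V64 - I6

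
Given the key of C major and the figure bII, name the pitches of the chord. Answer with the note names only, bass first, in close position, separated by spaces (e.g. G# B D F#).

Db F Ab

Scale degree 2 in C major is D; lowering it a half step gives Db. bII is the Neapolitan chord — a major triad on the lowered second degree.
So the chord is Db-F-Ab, a major triad.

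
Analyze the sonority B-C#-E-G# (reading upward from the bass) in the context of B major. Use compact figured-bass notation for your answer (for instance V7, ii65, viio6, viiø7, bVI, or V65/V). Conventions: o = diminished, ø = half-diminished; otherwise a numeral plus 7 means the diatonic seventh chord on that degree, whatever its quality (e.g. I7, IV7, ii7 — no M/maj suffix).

ii42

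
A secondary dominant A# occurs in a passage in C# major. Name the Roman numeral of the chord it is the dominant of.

ii

The chord is a major triad on A#.
A dominant resolves down a perfect fifth: A# → D#. In C# major, D# is scale degree 2, i.e. ii.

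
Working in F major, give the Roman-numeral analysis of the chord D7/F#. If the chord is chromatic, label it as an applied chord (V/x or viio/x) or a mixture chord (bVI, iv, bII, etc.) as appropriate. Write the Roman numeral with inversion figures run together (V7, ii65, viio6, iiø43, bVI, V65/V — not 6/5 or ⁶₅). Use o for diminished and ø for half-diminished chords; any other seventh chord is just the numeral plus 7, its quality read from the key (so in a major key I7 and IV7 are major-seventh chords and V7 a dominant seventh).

V65/ii

The pitches D-F#-A-C form a dominant seventh chord rooted on D.
D is not a diatonic chord root with this quality in F major, but it lies a perfect fifth above G (ii), so the chord functions as an applied dominant of ii.
With F# in the bass the chord is in first inversion, so the figured bass is 65.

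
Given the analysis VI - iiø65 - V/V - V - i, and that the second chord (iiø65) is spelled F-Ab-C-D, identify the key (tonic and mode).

The chord Dm7b5/F is a half-diminished seventh chord rooted on D; its label is iiø65.
Counting down one scale step from D places the tonic on C; a half-diminished seventh chord on degree 2 is diatonic only in minor.

C minor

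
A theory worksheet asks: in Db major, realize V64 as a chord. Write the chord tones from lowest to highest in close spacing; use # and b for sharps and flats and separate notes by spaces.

Eb Ab C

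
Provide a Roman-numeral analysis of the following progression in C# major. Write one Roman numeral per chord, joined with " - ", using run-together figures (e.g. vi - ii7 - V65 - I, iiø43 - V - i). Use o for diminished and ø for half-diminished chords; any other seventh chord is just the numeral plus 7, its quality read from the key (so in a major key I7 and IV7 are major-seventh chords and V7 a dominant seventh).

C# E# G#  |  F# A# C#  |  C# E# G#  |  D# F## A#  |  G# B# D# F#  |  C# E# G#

I - IV - I - V/V - V7 - I

C#-E#-G#: major triad on C# = scale degree 1 → I.
F#-A#-C# has root F#, degree 4 in C# major, so IV.
C#-E#-G# has root C#, degree 1 in C# major, so I.
D#-F##-A#: a major triad on D#, the applied dominant of V → V/V.
G#-B#-D#-F#: root G# is the dominant; dominant seventh chord there is V7.
C#-E#-G# has root C#, degree 1 in C# major, so I.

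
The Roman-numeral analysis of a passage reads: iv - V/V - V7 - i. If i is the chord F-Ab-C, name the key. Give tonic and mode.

F minor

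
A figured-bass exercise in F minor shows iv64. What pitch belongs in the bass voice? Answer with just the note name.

iv in F minor has root Bb; the chord is Bb-Db-F.
The figure 64 means second inversion — the fifth is in the bass.

F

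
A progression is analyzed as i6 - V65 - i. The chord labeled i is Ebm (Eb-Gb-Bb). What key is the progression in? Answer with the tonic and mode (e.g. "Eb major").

i is given as Eb-Gb-Bb — a minor triad with root Eb.
If Eb is scale degree 1 and the mode makes that degree carry a minor triad, the tonic is Eb and the mode is minor.

Eb minor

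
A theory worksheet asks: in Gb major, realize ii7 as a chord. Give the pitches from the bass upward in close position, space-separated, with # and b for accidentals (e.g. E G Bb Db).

The numeral's case and figure indicate a minor seventh chord. In Gb major its root, scale degree 2, is Ab.
That chord is spelled Ab-Cb-Eb-Gb.

Ab Cb Eb Gb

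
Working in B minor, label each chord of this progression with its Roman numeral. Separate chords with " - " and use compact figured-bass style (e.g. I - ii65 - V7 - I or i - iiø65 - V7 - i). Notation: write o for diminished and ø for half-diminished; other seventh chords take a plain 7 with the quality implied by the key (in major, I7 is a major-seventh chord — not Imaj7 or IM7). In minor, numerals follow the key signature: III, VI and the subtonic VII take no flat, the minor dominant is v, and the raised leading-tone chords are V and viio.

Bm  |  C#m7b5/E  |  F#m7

i - iiø65 - v7

Bm has root B, degree 1 in B minor, so i.
C#m7b5/E has root C#, degree 2 in B minor, so iiø65.
F#m7 has root F#, degree 5 in B minor, so v7.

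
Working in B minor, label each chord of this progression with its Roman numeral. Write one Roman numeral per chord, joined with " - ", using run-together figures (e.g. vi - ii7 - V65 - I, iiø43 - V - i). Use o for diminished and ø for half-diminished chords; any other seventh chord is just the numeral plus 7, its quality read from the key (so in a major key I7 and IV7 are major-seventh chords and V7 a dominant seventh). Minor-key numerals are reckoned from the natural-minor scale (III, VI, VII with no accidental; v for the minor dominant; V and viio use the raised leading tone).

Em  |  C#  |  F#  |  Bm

Em: minor triad on E = scale degree 4 → iv.
C#: a major triad on C#, the applied dominant of V → V/V.
F#: major triad on F# = scale degree 5 → V.
Bm: root B is the tonic; minor triad there is i.

iv - V/V - V - i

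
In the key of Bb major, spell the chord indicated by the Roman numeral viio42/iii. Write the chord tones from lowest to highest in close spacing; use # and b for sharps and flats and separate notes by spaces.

Bb C# E G

viio42/iii is a secondary leading-tone chord. The target iii is D in Bb major; the applied chord is rooted a semitone below, on C#.
Building a fully diminished seventh chord on C# gives C#-E-G-Bb.
The figured bass 42 indicates third inversion, placing the seventh (Bb) in the bass: Bb-C#-E-G.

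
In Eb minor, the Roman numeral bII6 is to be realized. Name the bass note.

Ab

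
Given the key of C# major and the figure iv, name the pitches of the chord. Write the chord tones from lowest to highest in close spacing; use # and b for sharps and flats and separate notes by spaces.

F# A C#

iv is the minor subdominant, borrowed from the parallel minor. In C# major that root is F#.
So the chord is F#-A-C#, a minor triad.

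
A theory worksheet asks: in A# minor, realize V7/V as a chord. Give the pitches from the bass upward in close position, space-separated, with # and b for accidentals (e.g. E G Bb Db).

The slash means an applied dominant: we want the dominant of V. In A# minor, V is E# major, and its dominant is built on B#.
Building a dominant seventh chord on B# gives B#-D##-F##-A#.

B# D## F## A#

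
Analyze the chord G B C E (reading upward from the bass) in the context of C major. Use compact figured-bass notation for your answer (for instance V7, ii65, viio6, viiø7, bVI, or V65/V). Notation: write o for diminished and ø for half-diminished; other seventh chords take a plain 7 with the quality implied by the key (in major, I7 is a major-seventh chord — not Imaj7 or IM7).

I43

Stacked in thirds the chord is C-E-G-B: a major seventh chord on C.
C is scale degree 1 in C major, and a major seventh chord on that degree is written I7.
With G in the bass the chord is in second inversion, so the figured bass is 43.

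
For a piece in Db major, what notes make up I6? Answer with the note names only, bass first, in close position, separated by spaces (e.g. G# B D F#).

F Ab Db

In Db major, the first degree is Db, and the diatonic chord built there is a major triad.
Stacking thirds from Db gives Db-F-Ab.
With the 6 figure the chord is in first inversion; from the bass F upward in close position it reads F-Ab-Db.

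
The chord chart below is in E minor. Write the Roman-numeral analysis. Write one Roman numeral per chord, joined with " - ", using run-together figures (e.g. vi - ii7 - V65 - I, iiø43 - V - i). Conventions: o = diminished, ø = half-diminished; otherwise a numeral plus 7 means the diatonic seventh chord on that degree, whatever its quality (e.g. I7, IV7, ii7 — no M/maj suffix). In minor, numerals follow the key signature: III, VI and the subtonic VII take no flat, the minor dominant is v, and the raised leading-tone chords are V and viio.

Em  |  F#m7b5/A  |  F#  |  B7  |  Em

Em: minor triad on E = scale degree 1 → i.
F#m7b5/A: half-diminished seventh chord on F# = scale degree 2 → iiø65.
F#: chromatic; F# is V of V, so V/V.
B7: root B is the dominant; dominant seventh chord there is V7.
Em: minor triad on E = scale degree 1 → i.

i - iiø65 - V/V - V7 - i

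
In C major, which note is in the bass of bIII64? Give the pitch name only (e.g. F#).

Bb

bIII in C major has root Eb; the chord is Eb-G-Bb.
The figure 64 means second inversion — the fifth is in the bass.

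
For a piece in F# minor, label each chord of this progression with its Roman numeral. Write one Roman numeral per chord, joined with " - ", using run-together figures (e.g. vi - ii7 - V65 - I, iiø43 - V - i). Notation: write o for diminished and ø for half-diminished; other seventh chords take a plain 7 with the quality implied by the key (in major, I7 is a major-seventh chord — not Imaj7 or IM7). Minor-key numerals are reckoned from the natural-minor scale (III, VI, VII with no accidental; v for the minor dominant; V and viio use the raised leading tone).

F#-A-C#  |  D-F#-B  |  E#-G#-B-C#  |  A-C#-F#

F#-A-C#: minor triad on F# = scale degree 1 → i.
D-F#-B has root B, degree 4 in F# minor, so iv6.
E#-G#-B-C# has root C#, degree 5 in F# minor, so V65.
A-C#-F#: minor triad on F# = scale degree 1 → i6.

i - iv6 - V65 - i6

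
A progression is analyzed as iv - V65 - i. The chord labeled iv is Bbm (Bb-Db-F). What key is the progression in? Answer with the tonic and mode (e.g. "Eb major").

F minor

iv is given as Bb-Db-F — a minor triad with root Bb.
Counting down 3 scale steps from Bb places the tonic on F; a minor triad on degree 4 is diatonic only in minor.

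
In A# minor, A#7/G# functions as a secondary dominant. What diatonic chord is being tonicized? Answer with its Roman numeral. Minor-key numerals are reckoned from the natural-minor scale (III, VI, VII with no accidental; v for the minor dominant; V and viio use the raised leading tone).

iv

The chord is a dominant seventh chord on A#.
A dominant resolves down a perfect fifth: A# → D#. In A# minor, D# is scale degree 4, i.e. iv.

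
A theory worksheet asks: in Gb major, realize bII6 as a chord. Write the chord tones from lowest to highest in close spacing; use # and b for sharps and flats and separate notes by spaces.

Cb Ebb Abb

bII6 is the Neapolitan sixth — a major triad on the lowered second degree, here in its customary first inversion. In Gb major that root is Abb.
So the chord is Abb-Cb-Ebb.
With the 6 figure the chord is in first inversion; from the bass Cb upward in close position it reads Cb-Ebb-Abb.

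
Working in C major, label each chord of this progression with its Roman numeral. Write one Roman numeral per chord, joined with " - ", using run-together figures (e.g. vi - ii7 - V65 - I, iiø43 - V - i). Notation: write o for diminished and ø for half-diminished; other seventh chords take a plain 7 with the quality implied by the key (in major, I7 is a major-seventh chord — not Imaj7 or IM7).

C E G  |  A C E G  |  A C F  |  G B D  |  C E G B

C-E-G: root C is the tonic; major triad there is I.
A-C-E-G has root A, degree 6 in C major, so vi7.
A-C-F: root F is the subdominant; major triad there is IV6.
G-B-D has root G, degree 5 in C major, so V.
C-E-G-B: root C is the tonic; major seventh chord there is I7.

I - vi7 - IV6 - V - I7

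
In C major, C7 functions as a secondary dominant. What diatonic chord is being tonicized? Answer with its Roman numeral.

IV

The chord is a dominant seventh chord on C.
A dominant resolves down a perfect fifth: C → F. In C major, F is scale degree 4, i.e. IV.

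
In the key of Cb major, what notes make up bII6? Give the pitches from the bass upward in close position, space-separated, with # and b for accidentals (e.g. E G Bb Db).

Fb Abb Dbb

bII6 is the Neapolitan sixth — a major triad on the lowered second degree, here in its customary first inversion. In Cb major that root is Dbb.
So the chord is Dbb-Fb-Abb.
The figured bass 6 indicates first inversion, placing the third (Fb) in the bass: Fb-Abb-Dbb.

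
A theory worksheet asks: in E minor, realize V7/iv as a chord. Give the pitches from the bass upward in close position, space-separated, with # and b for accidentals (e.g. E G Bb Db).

The slash means an applied dominant: we want the dominant of iv. In E minor, iv is A minor, and its dominant is built on E.
Building a dominant seventh chord on E gives E-G#-B-D.

E G# B D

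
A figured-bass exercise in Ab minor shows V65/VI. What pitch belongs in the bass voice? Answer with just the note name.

Eb

The applied chord V65/VI is rooted on Cb: Cb-Eb-Gb-Bbb.
The figure 65 means first inversion — the third is in the bass.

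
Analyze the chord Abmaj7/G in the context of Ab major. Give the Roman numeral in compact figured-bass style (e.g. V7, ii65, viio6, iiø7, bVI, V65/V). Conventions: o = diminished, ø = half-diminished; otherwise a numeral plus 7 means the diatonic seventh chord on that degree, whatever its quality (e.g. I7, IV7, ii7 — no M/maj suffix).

The pitches Ab-C-Eb-G form a major seventh chord rooted on Ab.
In Ab major, Ab is the tonic; the diatonic major seventh chord there is I7.
With G in the bass the chord is in third inversion, so the figured bass is 42.

I42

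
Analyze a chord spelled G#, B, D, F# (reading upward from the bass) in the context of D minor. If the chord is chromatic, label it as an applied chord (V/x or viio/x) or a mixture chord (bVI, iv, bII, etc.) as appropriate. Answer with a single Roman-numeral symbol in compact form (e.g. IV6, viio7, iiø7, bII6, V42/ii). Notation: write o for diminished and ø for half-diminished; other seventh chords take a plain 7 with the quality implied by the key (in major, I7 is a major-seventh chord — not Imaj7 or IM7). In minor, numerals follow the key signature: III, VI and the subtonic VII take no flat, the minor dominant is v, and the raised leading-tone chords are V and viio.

viiø7/V

The pitches G#-B-D-F# form a half-diminished seventh chord rooted on G#.
G# sits a half step below A (V in D minor); a diminished chord there is the applied leading-tone chord of V.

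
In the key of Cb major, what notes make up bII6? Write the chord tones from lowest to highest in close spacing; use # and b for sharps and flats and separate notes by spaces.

Scale degree 2 in Cb major is Db; lowering it a half step gives Dbb. bII6 is the Neapolitan sixth — a major triad on the lowered second degree, here in its customary first inversion.
So the chord is Dbb-Fb-Abb.
The figured bass 6 indicates first inversion, placing the third (Fb) in the bass: Fb-Abb-Dbb.

Fb Abb Dbb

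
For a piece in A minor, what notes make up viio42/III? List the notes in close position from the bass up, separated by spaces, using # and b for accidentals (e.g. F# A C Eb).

Ab B D F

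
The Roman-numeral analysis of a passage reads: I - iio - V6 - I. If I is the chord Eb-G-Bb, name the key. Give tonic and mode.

Eb major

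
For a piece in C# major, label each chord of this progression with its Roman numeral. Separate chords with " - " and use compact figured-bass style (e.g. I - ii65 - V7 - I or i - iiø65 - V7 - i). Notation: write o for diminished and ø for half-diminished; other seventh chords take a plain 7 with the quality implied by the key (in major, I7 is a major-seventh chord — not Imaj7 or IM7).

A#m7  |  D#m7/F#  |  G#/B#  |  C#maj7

A#m7: root A# is the submediant; minor seventh chord there is vi7.
D#m7/F# has root D#, degree 2 in C# major, so ii65.
G#/B#: major triad on G# = scale degree 5 → V6.
C#maj7: major seventh chord on C# = scale degree 1 → I7.

vi7 - ii65 - V6 - I7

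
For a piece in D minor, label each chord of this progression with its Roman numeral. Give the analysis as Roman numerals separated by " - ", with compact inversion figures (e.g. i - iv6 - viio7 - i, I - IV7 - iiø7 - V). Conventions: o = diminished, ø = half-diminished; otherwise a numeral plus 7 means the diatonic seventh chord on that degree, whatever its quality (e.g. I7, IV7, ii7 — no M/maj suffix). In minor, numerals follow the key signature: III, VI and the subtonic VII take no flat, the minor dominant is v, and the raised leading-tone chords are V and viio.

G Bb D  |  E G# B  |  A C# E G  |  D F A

G-Bb-D: root G is the subdominant; minor triad there is iv.
E-G#-B is the secondary dominant of V (major triad on E): V/V.
A-C#-E-G: root A is the dominant; dominant seventh chord there is V7.
D-F-A: root D is the tonic; minor triad there is i.

iv - V/V - V7 - i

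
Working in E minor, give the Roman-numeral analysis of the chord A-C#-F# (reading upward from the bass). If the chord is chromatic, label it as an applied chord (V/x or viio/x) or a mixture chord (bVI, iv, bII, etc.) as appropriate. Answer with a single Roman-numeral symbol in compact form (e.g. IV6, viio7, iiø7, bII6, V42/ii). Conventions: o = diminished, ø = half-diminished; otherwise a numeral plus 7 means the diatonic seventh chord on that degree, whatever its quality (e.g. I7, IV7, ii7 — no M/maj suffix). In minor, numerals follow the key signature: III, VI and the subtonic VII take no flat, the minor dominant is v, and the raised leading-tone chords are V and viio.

ii6

Stacked in thirds the chord is F#-A-C#: a minor triad on F#.
F# is the second degree of E minor. This is the minor supertonic, borrowed from the parallel major (the Dorian ii).
With A in the bass the chord is in first inversion, so the figured bass is 6.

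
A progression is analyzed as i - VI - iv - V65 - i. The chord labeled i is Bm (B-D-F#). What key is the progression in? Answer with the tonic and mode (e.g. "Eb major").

i is given as B-D-F# — a minor triad with root B.
If B is scale degree 1 and the mode makes that degree carry a minor triad, the tonic is B and the mode is minor.

B minor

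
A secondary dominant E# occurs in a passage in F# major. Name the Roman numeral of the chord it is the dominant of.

iii

The chord is a major triad on E#.
A dominant resolves down a perfect fifth: E# → A#. In F# major, A# is scale degree 3, i.e. iii.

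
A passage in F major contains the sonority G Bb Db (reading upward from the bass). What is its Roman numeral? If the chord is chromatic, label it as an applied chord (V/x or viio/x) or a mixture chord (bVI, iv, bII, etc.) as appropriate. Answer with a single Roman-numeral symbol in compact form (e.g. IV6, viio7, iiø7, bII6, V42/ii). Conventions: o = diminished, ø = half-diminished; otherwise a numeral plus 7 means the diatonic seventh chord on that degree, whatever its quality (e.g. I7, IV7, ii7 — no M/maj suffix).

Stacked in thirds the chord is G-Bb-Db: a diminished triad on G.
G is the second degree of F major. This is the diminished supertonic triad, borrowed from the parallel minor.

iio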